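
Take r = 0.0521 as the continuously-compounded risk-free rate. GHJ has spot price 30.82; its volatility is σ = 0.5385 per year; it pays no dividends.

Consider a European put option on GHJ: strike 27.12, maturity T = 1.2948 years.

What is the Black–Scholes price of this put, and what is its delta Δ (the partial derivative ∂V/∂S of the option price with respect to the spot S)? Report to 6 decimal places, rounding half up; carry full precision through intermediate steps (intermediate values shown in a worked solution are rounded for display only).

σ√T = 0.5385·√1.2948 = 0.612755
d₁ = (ln(S/K) + (r+σ²/2)T) / (σ√T) = (ln(30.82/27.12) + (0.0521+0.5385²/2)·1.2948) / 0.612755 = (0.127892 + 0.255194) / 0.612755 = 0.625186
d₂ = d₁ − σ√T = 0.625186 − 0.612755 = 0.012431
e^{−rT} = 0.934766
N(−d₁) = 0.265925,  N(−d₂) = 0.495041
Put price V = K·e^{−rT}·N(−d₂) − S·N(−d₁) = 12.549712 − 8.195794 = 4.353918
Δ = −N(−d₁) = -0.265925

price = 4.353918
Δ = -0.265925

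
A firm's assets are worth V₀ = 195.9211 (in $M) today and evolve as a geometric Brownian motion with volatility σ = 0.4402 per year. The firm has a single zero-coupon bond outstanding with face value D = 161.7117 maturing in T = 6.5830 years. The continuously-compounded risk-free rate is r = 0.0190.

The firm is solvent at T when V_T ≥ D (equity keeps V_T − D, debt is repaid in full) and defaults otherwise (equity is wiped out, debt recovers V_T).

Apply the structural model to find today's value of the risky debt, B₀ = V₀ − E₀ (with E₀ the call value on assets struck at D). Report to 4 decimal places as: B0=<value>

Apply the equity-as-call identities (strike 161.7117, horizon 6.5830 years):
d₁ = [ln(V₀/D) + (r + σ²/2)T] / (σ√T)
   = [ln(195.9211/161.7117) + (0.0190 + 0.5·0.4402²)·6.5830] / (0.4402·√6.5830)
   = [0.191897 + 0.762891] / 1.129437 = 0.845366
d₂ = d₁ − σ√T = 0.845366 − 1.129437 = -0.284071
N(d₁) = 0.801047,  N(d₂) = 0.388178,  e^(−rT) = 0.882429
E₀ = V₀·N(d₁) − D·e^(−rT)·N(d₂)
   = 195.9211·0.801047 − 161.7117·0.882429·0.388178 = 101.549308
B₀ = V₀ − E₀ = 195.9211 − 101.549308 = 94.371792

B0=94.3718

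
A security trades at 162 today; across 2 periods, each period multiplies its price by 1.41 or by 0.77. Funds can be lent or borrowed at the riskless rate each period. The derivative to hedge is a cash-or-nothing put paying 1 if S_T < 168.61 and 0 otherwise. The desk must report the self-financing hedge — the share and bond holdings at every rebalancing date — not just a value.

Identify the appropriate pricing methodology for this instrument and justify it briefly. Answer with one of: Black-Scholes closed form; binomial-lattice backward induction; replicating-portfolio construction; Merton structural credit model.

Key observation: since the answer must list Δ and B at each node of the 1.41/0.77 lattice on 162, the replicating-portfolio method — solving the two-state system at every node — is the one that applies.

framework: replicating-portfolio construction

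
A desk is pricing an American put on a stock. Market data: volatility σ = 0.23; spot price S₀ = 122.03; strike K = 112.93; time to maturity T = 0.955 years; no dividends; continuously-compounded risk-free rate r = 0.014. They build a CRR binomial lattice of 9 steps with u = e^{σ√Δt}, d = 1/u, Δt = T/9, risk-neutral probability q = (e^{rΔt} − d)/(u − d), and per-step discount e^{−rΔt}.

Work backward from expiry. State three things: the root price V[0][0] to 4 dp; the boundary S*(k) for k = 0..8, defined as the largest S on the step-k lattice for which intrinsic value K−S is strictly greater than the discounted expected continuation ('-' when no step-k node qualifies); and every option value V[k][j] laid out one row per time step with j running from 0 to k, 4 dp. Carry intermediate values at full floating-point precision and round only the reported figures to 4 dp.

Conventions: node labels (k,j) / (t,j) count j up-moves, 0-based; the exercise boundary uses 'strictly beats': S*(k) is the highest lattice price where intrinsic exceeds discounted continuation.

price = 5.8406
boundary = - - - - - 83.9027 90.4303 97.4658 105.0486
tree:
5.8406
8.5923 3.0079
12.2944 4.7835 1.1777
17.0299 7.4262 2.0605 0.2668
22.7163 11.1911 3.5487 0.5251 0.0000
29.0273 16.2477 5.9871 1.0336 0.0000 0.0000
35.0837 22.4997 9.8205 2.0343 0.0000 0.0000 0.0000
40.7030 29.0273 15.4642 4.0042 0.0000 0.0000 0.0000 0.0000
45.9166 35.0837 22.4997 7.8814 0.0000 0.0000 0.0000 0.0000 0.0000
50.7539 40.7030 29.0273 15.4642 0.0000 0.0000 0.0000 0.0000 0.0000 0.0000

Δt=0.10611, u=1.07780, d=0.92782, q=0.49119, disc=e^(-rΔt)=0.99852
k=9 terminal: V=max(K-S,0) → 50.7539 40.7030 29.0273 15.4642 0.0000 0.0000 0.0000 0.0000 0.0000 0.0000
k=8: j=0 S=67.0134 intr=45.9166 cont=45.7490 V=45.9166[EX]; j=1 S=77.8463 intr=35.0837 cont=34.9161 V=35.0837[EX]; j=2 S=90.4303 intr=22.4997 cont=22.3320 V=22.4997[EX]; j=3 S=105.0486 intr=7.8814 cont=7.8567 V=7.8814[EX]; j=4 S=122.0300 intr=0.0000 cont=0.0000 V=0.0000[hold]; j=5 S=141.7565 intr=0.0000 cont=0.0000 V=0.0000[hold]; j=6 S=164.6718 intr=0.0000 cont=0.0000 V=0.0000[hold]; j=7 S=191.2914 intr=0.0000 cont=0.0000 V=0.0000[hold]; j=8 S=222.2141 intr=0.0000 cont=0.0000 V=0.0000[hold]  S*(8)=105.0486
k=7: j=0 S=72.2270 intr=40.7030 cont=40.5353 V=40.7030[EX]; j=1 S=83.9027 intr=29.0273 cont=28.8597 V=29.0273[EX]; j=2 S=97.4658 intr=15.4642 cont=15.2966 V=15.4642[EX]; j=3 S=113.2214 intr=0.0000 cont=4.0042 V=4.0042[hold]; j=4 S=131.5239 intr=0.0000 cont=0.0000 V=0.0000[hold]; j=5 S=152.7851 intr=0.0000 cont=0.0000 V=0.0000[hold]; j=6 S=177.4832 intr=0.0000 cont=0.0000 V=0.0000[hold]; j=7 S=206.1738 intr=0.0000 cont=0.0000 V=0.0000[hold]  S*(7)=97.4658
k=6: j=0 S=77.8463 intr=35.0837 cont=34.9161 V=35.0837[EX]; j=1 S=90.4303 intr=22.4997 cont=22.3320 V=22.4997[EX]; j=2 S=105.0486 intr=7.8814 cont=9.8205 V=9.8205[hold]; j=3 S=122.0300 intr=0.0000 cont=2.0343 V=2.0343[hold]; j=4 S=141.7565 intr=0.0000 cont=0.0000 V=0.0000[hold]; j=5 S=164.6718 intr=0.0000 cont=0.0000 V=0.0000[hold]; j=6 S=191.2914 intr=0.0000 cont=0.0000 V=0.0000[hold]  S*(6)=90.4303
k=5: j=0 S=83.9027 intr=29.0273 cont=28.8597 V=29.0273[EX]; j=1 S=97.4658 intr=15.4642 cont=16.2477 V=16.2477[hold]; j=2 S=113.2214 intr=0.0000 cont=5.9871 V=5.9871[hold]; j=3 S=131.5239 intr=0.0000 cont=1.0336 V=1.0336[hold]; j=4 S=152.7851 intr=0.0000 cont=0.0000 V=0.0000[hold]; j=5 S=177.4832 intr=0.0000 cont=0.0000 V=0.0000[hold]  S*(5)=83.9027
k=4: j=0 S=90.4303 intr=22.4997 cont=22.7163 V=22.7163[hold]; j=1 S=105.0486 intr=7.8814 cont=11.1911 V=11.1911[hold]; j=2 S=122.0300 intr=0.0000 cont=3.5487 V=3.5487[hold]; j=3 S=141.7565 intr=0.0000 cont=0.5251 V=0.5251[hold]; j=4 S=164.6718 intr=0.0000 cont=0.0000 V=0.0000[hold]  S*(4)=-
k=3: j=0 S=97.4658 intr=15.4642 cont=17.0299 V=17.0299[hold]; j=1 S=113.2214 intr=0.0000 cont=7.4262 V=7.4262[hold]; j=2 S=131.5239 intr=0.0000 cont=2.0605 V=2.0605[hold]; j=3 S=152.7851 intr=0.0000 cont=0.2668 V=0.2668[hold]  S*(3)=-
k=2: j=0 S=105.0486 intr=7.8814 cont=12.2944 V=12.2944[hold]; j=1 S=122.0300 intr=0.0000 cont=4.7835 V=4.7835[hold]; j=2 S=141.7565 intr=0.0000 cont=1.1777 V=1.1777[hold]  S*(2)=-
k=1: j=0 S=113.2214 intr=0.0000 cont=8.5923 V=8.5923[hold]; j=1 S=131.5239 intr=0.0000 cont=3.0079 V=3.0079[hold]  S*(1)=-
k=0: j=0 S=122.0300 intr=0.0000 cont=5.8406 V=5.8406[hold]  S*(0)=-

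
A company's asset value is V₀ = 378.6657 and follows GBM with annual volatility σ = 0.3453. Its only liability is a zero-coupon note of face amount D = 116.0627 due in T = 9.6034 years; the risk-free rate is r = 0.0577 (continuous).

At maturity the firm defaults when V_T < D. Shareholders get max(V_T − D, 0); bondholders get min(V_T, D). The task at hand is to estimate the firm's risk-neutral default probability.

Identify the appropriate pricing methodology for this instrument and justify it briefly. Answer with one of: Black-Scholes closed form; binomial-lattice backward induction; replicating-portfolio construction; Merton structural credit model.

Key observation: assets follow a GBM and default happens iff V_T < 116.0627; valuing claims on that split (equity as a call, risky debt as the residual) is the structural model's definition.

framework: Merton structural credit model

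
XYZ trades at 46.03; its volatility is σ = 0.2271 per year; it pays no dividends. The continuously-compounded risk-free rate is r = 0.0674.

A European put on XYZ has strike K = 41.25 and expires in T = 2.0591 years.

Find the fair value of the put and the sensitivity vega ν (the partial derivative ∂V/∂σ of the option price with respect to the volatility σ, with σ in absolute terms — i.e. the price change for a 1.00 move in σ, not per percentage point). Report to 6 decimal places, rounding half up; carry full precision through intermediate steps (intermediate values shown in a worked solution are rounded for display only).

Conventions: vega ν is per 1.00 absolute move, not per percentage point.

price = 1.687946
ν = 17.174604

σ√T = 0.2271·√2.0591 = 0.325879
d₁ = (ln(S/K) + (r+σ²/2)T) / (σ√T) = (ln(46.03/41.25) + (0.0674+0.2271²/2)·2.0591) / 0.325879 = (0.109642 + 0.191882) / 0.325879 = 0.925265
d₂ = d₁ − σ√T = 0.925265 − 0.325879 = 0.599386
e^{−rT} = 0.870417
N(−d₁) = 0.177414,  N(−d₂) = 0.274458
Put price V = K·e^{−rT}·N(−d₂) − S·N(−d₁) = 9.854316 − 8.166370 = 1.687946
φ(d₁) = (1/√(2π))·e^{−d₁²/2} = 0.260020
ν = S·φ(d₁)·√T = 17.174604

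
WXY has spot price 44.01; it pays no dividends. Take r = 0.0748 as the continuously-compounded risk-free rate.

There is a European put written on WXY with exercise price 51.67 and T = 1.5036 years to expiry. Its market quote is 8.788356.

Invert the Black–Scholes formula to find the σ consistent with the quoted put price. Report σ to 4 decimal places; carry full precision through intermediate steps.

sigma = 0.3499

At σ = 0.3499 the Black–Scholes value reproduces the quote:
σ√T = 0.3499·√1.5036 = 0.429052
d₁ = (ln(S/K) + (r+σ²/2)T) / (σ√T) = (ln(44.01/51.67) + (0.0748+0.3499²/2)·1.5036) / 0.429052 = (-0.160460 + 0.204512) / 0.429052 = 0.102672
d₂ = d₁ − σ√T = 0.102672 − 0.429052 = -0.326380
e^{−rT} = 0.893625
N(−d₁) = 0.459112,  N(−d₂) = 0.627932
V = K·e^{−rT}·N(−d₂) − S·N(−d₁) = 28.993857 − 20.205501 = 8.788356 (the observed quote) — the price is monotone increasing in volatility, hence this σ is the only solution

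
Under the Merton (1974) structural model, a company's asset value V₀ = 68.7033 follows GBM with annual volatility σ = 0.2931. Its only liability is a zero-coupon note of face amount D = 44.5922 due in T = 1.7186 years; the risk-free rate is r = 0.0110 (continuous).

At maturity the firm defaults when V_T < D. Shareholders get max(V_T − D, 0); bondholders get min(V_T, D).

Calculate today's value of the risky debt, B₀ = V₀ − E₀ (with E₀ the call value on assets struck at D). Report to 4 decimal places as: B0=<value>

With assets at 68.7033 and a single debt payment of 44.5922 at 1.7186 years:
d₁ = [ln(V₀/D) + (r + σ²/2)T] / (σ√T)
   = [ln(68.7033/44.5922) + (0.0110 + 0.5·0.2931²)·1.7186] / (0.2931·√1.7186)
   = [0.432238 + 0.092725] / 0.384241 = 1.366236
d₂ = d₁ − σ√T = 1.366236 − 0.384241 = 0.981995
N(d₁) = 0.914068,  N(d₂) = 0.836949,  e^(−rT) = 0.981273
E₀ = V₀·N(d₁) − D·e^(−rT)·N(d₂)
   = 68.7033·0.914068 − 44.5922·0.981273·0.836949 = 26.176981
B₀ = V₀ − E₀ = 68.7033 − 26.176981 = 42.526319

B0=42.5263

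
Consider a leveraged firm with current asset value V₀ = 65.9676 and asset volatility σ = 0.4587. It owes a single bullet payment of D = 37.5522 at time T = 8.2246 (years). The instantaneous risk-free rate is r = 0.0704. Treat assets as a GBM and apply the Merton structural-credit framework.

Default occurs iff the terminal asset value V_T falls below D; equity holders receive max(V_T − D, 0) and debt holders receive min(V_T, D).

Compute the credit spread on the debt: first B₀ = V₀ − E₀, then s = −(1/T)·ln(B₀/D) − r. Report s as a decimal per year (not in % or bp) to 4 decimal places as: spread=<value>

spread=0.0298

Work the structural quantities from V₀ = 65.9676 against face 37.5522:
d₁ = [ln(V₀/D) + (r + σ²/2)T] / (σ√T)
   = [ln(65.9676/37.5522) + (0.0704 + 0.5·0.4587²)·8.2246] / (0.4587·√8.2246)
   = [0.563432 + 1.444263] / 1.315486 = 1.526200
d₂ = d₁ − σ√T = 1.526200 − 1.315486 = 0.210715
N(d₁) = 0.936520,  N(d₂) = 0.583445,  e^(−rT) = 0.560452
E₀ = V₀·N(d₁) − D·e^(−rT)·N(d₂)
   = 65.9676·0.936520 − 37.5522·0.560452·0.583445 = 49.500676
B₀ = V₀ − E₀ = 65.9676 − 49.500676 = 16.466924
spread = −(1/T)·ln(B₀/D) − r = −(1/8.2246)·ln(16.466924/37.5522) − 0.0704 = 0.02983322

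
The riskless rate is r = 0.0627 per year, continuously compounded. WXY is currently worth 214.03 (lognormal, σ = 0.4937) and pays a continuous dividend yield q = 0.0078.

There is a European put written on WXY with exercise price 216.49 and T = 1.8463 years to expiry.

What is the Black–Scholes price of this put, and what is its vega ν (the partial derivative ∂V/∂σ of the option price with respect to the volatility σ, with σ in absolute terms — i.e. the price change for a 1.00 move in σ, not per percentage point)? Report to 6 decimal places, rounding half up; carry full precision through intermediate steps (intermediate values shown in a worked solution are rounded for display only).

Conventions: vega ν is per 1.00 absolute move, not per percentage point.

price = 44.421539
ν = 102.428295

σ√T = 0.4937·√1.8463 = 0.670833
d₁ = (ln(S/K) + (r−q+σ²/2)T) / (σ√T) = (ln(214.03/216.49) + (0.0627−0.0078+0.4937²/2)·1.8463) / 0.670833 = (-0.011428 + 0.326370) / 0.670833 = 0.469479
d₂ = d₁ − σ√T = 0.469479 − 0.670833 = -0.201354
e^{−rT} = 0.890686
e^{−qT} = 0.985702
N(−d₁) = 0.319364,  N(−d₂) = 0.579789
Put price V = K·e^{−rT}·N(−d₂) − S·e^{−qT}·N(−d₁) = 111.797615 − 67.376076 = 44.421539
φ(d₁) = (1/√(2π))·e^{−d₁²/2} = 0.357313
ν = S·e^{−qT}·φ(d₁)·√T = 102.428295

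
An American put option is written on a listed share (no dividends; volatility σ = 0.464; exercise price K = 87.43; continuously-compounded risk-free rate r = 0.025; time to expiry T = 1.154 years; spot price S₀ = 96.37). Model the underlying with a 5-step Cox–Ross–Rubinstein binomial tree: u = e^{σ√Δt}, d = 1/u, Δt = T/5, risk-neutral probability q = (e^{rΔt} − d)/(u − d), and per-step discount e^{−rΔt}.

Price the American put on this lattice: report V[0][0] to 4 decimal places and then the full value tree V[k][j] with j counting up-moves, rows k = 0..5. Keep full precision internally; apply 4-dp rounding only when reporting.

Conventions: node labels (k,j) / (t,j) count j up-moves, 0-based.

Δt=0.23080, u=1.24971, d=0.80018, q=0.45737, disc=e^(-rΔt)=0.99425
k=5 terminal: V=max(K-S,0) → 55.8151 38.0545 10.3162 0.0000 0.0000 0.0000
k=4: j=0 S=39.5095 intr=47.9205 cont=47.4174 V=47.9205[EX]; j=1 S=61.7052 intr=25.7248 cont=25.2218 V=25.7248[EX]; j=2 S=96.3700 intr=0.0000 cont=5.5657 V=5.5657[hold]; j=3 S=150.5088 intr=0.0000 cont=0.0000 V=0.0000[hold]; j=4 S=235.0617 intr=0.0000 cont=0.0000 V=0.0000[hold]
k=3: j=0 S=49.3755 intr=38.0545 cont=37.5514 V=38.0545[EX]; j=1 S=77.1138 intr=10.3162 cont=16.4096 V=16.4096[hold]; j=2 S=120.4348 intr=0.0000 cont=3.0027 V=3.0027[hold]; j=3 S=188.0927 intr=0.0000 cont=0.0000 V=0.0000[hold]
k=2: j=0 S=61.7052 intr=25.7248 cont=27.9927 V=27.9927[hold]; j=1 S=96.3700 intr=0.0000 cont=10.2185 V=10.2185[hold]; j=2 S=150.5088 intr=0.0000 cont=1.6200 V=1.6200[hold]
k=1: j=0 S=77.1138 intr=10.3162 cont=19.7489 V=19.7489[hold]; j=1 S=120.4348 intr=0.0000 cont=6.2496 V=6.2496[hold]
k=0: j=0 S=96.3700 intr=0.0000 cont=13.4966 V=13.4966[hold]

price = 13.4966
tree:
13.4966
19.7489 6.2496
27.9927 10.2185 1.6200
38.0545 16.4096 3.0027 0.0000
47.9205 25.7248 5.5657 0.0000 0.0000
55.8151 38.0545 10.3162 0.0000 0.0000 0.0000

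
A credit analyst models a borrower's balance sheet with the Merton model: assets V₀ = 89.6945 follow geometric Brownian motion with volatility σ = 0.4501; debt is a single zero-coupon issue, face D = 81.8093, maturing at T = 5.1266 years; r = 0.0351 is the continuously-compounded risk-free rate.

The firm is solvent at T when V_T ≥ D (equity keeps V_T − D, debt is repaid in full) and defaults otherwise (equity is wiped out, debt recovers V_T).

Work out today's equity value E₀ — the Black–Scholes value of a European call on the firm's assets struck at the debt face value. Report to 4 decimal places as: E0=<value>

Apply the equity-as-call identities (strike 81.8093, horizon 5.1266 years):
d₁ = [ln(V₀/D) + (r + σ²/2)T] / (σ√T)
   = [ln(89.6945/81.8093) + (0.0351 + 0.5·0.4501²)·5.1266] / (0.4501·√5.1266)
   = [0.092019 + 0.699243] / 1.019116 = 0.776419
d₂ = d₁ − σ√T = 0.776419 − 1.019116 = -0.242697
N(d₁) = 0.781249,  N(d₂) = 0.404120,  e^(−rT) = 0.835317
E₀ = V₀·N(d₁) − D·e^(−rT)·N(d₂)
   = 89.6945·0.781249 − 81.8093·0.835317·0.404120 = 42.457522

E0=42.4575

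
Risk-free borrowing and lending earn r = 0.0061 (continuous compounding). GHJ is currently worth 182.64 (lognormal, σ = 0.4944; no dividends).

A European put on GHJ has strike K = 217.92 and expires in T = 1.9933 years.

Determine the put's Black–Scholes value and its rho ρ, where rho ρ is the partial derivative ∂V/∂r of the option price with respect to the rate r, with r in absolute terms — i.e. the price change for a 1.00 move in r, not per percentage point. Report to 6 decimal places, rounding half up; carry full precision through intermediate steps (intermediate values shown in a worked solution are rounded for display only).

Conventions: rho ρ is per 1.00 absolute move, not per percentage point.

price = 72.059588
ρ = -309.228654

σ√T = 0.4944·√1.9933 = 0.698015
d₁ = (ln(S/K) + (r+σ²/2)T) / (σ√T) = (ln(182.64/217.92) + (0.0061+0.4944²/2)·1.9933) / 0.698015 = (-0.176611 + 0.255772) / 0.698015 = 0.113408
d₂ = d₁ − σ√T = 0.113408 − 0.698015 = -0.584607
e^{−rT} = 0.987914
N(−d₁) = 0.454853,  N(−d₂) = 0.720594
Put price V = K·e^{−rT}·N(−d₂) − S·N(−d₁) = 155.134026 − 83.074438 = 72.059588
ρ = −K·T·e^{−rT}·N(−d₂) = -309.228654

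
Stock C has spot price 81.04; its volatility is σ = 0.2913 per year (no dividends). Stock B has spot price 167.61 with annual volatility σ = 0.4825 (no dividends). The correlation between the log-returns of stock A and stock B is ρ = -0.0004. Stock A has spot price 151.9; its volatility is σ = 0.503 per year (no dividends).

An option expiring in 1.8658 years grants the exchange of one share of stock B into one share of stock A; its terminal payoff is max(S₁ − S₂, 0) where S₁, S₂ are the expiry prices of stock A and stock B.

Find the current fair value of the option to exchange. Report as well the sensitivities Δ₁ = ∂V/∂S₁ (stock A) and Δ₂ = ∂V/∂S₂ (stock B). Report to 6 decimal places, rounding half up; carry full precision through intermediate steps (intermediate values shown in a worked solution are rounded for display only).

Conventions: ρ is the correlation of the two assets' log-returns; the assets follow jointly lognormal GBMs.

σ_eff = √(σ₁² + σ₂² − 2ρσ₁σ₂) = √(0.503² + 0.4825² − 2·-0.0004·0.503·0.4825) = 0.697144
d₁ = (ln(S₁/S₂) + (q₂ − q₁ + σ_eff²/2)T) / (σ_eff√T) = (ln(151.9/167.61) + (0.0 − 0.0 + 0.243005)·1.8658) / 0.952259 = 0.372778
d₂ = d₁ − σ_eff√T = 0.372778 − 0.952259 = -0.579481
N(d₁) = 0.645343,  N(d₂) = 0.281132
V = S₁·e^{−q₁T}·N(d₁) − S₂·e^{−q₂T}·N(d₂) = 98.027608 − 47.120597 = 50.907011
Key observation: pricing in stock B-units makes this a unit-strike call on the ratio S₁/S₂ — the risk-free rate cancels and cannot affect the value.
Δ₁ = e^{−q₁T}·N(d₁) = 0.645343;  Δ₂ = −e^{−q₂T}·N(d₂) = -0.281132

exchange price = 50.907011
Δ1 = 0.645343
Δ2 = -0.281132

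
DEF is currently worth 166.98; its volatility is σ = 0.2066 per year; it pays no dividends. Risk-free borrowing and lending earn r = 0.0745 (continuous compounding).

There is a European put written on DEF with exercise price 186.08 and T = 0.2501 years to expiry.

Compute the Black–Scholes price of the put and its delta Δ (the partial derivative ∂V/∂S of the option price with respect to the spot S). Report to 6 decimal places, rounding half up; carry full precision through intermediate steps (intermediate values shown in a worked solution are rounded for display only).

σ√T = 0.2066·√0.2501 = 0.103321
d₁ = (ln(S/K) + (r+σ²/2)T) / (σ√T) = (ln(166.98/186.08) + (0.0745+0.2066²/2)·0.2501) / 0.103321 = (-0.108303 + 0.023970) / 0.103321 = -0.816222
d₂ = d₁ − σ√T = -0.816222 − 0.103321 = -0.919543
e^{−rT} = 0.981540
N(−d₁) = 0.792813,  N(−d₂) = 0.821094
Put price V = K·e^{−rT}·N(−d₂) − S·N(−d₁) = 149.968720 − 132.383993 = 17.584727
Δ = −N(−d₁) = -0.792813

price = 17.584727
Δ = -0.792813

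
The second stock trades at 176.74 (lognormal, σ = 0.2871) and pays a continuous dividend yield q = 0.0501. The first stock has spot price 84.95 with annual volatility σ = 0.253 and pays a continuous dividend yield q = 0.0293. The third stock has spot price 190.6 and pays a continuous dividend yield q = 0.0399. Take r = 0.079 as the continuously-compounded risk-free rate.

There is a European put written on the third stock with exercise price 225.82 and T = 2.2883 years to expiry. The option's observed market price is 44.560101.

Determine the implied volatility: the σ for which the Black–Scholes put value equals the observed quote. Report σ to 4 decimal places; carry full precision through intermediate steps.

sigma = 0.3409

At σ = 0.3409 the Black–Scholes value reproduces the quote:
σ√T = 0.3409·√2.2883 = 0.515684
d₁ = (ln(S/K) + (r−q+σ²/2)T) / (σ√T) = (ln(190.6/225.82) + (0.079−0.0399+0.3409²/2)·2.2883) / 0.515684 = (-0.169561 + 0.222437) / 0.515684 = 0.102536
d₂ = d₁ − σ√T = 0.102536 − 0.515684 = -0.413148
e^{−rT} = 0.834623
e^{−qT} = 0.912741
N(−d₁) = 0.459166,  N(−d₂) = 0.660251
V = K·e^{−rT}·N(−d₂) − S·e^{−qT}·N(−d₁) = 124.440416 − 79.880316 = 44.560101 (matching the quote); vega is positive throughout, so no other σ reproduces this price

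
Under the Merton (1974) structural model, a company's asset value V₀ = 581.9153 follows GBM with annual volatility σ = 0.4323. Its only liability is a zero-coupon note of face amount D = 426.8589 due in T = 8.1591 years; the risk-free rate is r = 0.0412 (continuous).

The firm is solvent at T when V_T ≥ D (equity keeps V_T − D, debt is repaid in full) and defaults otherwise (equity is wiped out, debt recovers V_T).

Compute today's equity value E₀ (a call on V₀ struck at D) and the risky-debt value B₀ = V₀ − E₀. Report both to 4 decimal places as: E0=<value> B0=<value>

E0=366.9518 B0=214.9635

Apply the equity-as-call identities (strike 426.8589, horizon 8.1591 years):
d₁ = [ln(V₀/D) + (r + σ²/2)T] / (σ√T)
   = [ln(581.9153/426.8589) + (0.0412 + 0.5·0.4323²)·8.1591] / (0.4323·√8.1591)
   = [0.309871 + 1.098555] / 1.234828 = 1.140585
d₂ = d₁ − σ√T = 1.140585 − 1.234828 = -0.094243
N(d₁) = 0.872979,  N(d₂) = 0.462458,  e^(−rT) = 0.714512
E₀ = V₀·N(d₁) − D·e^(−rT)·N(d₂)
   = 581.9153·0.872979 − 426.8589·0.714512·0.462458 = 366.951758
B₀ = V₀ − E₀ = 581.9153 − 366.951758 = 214.963542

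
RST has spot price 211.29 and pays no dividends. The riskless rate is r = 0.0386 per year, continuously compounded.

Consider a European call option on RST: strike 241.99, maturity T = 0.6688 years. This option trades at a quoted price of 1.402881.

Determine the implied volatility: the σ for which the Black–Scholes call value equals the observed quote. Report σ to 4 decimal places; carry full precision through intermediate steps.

sigma = 0.1189

At σ = 0.1189 the Black–Scholes value reproduces the quote:
σ√T = 0.1189·√0.6688 = 0.097237
d₁ = (ln(S/K) + (r+σ²/2)T) / (σ√T) = (ln(211.29/241.99) + (0.0386+0.1189²/2)·0.6688) / 0.097237 = (-0.135665 + 0.030543) / 0.097237 = -1.081091
d₂ = d₁ − σ√T = -1.081091 − 0.097237 = -1.178327
e^{−rT} = 0.974515
N(d₁) = 0.139828,  N(d₂) = 0.119333
V = S·N(d₁) − K·e^{−rT}·N(d₂) = 29.544337 − 28.141456 = 1.402881 (matching the quote); vega is positive throughout, so no other σ reproduces this price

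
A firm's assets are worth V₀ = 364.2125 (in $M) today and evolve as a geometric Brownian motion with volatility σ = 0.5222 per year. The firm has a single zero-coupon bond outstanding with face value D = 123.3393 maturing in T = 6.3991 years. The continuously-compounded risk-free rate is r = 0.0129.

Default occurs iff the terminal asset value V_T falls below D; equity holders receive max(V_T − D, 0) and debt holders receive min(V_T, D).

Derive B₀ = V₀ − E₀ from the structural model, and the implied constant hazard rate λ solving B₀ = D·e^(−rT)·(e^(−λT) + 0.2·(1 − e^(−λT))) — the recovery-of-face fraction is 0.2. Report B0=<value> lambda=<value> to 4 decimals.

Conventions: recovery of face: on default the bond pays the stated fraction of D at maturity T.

Apply the equity-as-call identities (strike 123.3393, horizon 6.3991 years):
d₁ = [ln(V₀/D) + (r + σ²/2)T] / (σ√T)
   = [ln(364.2125/123.3393) + (0.0129 + 0.5·0.5222²)·6.3991] / (0.5222·√6.3991)
   = [1.082798 + 0.955043] / 1.320980 = 1.542673
d₂ = d₁ − σ√T = 1.542673 − 1.320980 = 0.221693
N(d₁) = 0.938545,  N(d₂) = 0.587724,  e^(−rT) = 0.920767
E₀ = V₀·N(d₁) − D·e^(−rT)·N(d₂)
   = 364.2125·0.938545 − 123.3393·0.920767·0.587724 = 275.083956
B₀ = V₀ − E₀ = 364.2125 − 275.083956 = 89.128544
e^(−λT) = (B₀·e^(rT)/D − 0.2)/(1 − 0.2) = (89.1285·1.086051/123.3393 − 0.2)/0.8 = 0.73101453
λ = −ln(0.73101453)/6.3991 = 0.048963

B0=89.1285 lambda=0.0490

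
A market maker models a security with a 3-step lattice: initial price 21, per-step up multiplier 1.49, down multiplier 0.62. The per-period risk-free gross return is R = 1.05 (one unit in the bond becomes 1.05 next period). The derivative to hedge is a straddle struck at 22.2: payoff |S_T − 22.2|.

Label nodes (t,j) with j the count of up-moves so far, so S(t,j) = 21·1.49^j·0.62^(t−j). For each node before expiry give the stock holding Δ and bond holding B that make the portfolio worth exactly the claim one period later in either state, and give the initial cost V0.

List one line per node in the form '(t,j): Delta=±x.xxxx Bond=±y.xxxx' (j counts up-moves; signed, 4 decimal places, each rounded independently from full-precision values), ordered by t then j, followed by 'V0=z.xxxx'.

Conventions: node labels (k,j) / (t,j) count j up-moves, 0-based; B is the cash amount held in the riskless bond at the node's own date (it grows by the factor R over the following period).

The replicating-portfolio and risk-neutral prices coincide; use p* = (1.05−0.62)/(1.49−0.62) = 0.4943 for the latter.
Expiry values: V(3,0)=17.1951, V(3,1)=10.1721, V(3,2)=6.7057, V(3,3)=47.2669
Node (2,0) S=8.0724: V=(p*·10.1721+(1−p*)·17.1951)/1.05=13.0705; Δ=(10.1721−17.1951)/(12.0279−5.0049)=-1.0000; B=V−Δ·S=21.1429
Node (2,1) S=19.3998: V=(p*·6.7057+(1−p*)·10.1721)/1.05=8.0560; Δ=(6.7057−10.1721)/(28.9057−12.0279)=-0.2054; B=V−Δ·S=12.0404
Node (2,2) S=46.6221: V=(p*·47.2669+(1−p*)·6.7057)/1.05=25.4792; Δ=(47.2669−6.7057)/(69.4669−28.9057)=1.0000; B=V−Δ·S=-21.1429
Node (1,0) S=13.0200: V=(p*·8.0560+(1−p*)·13.0705)/1.05=10.0877; Δ=(8.0560−13.0705)/(19.3998−8.0724)=-0.4427; B=V−Δ·S=15.8514
Node (1,1) S=31.2900: V=(p*·25.4792+(1−p*)·8.0560)/1.05=15.8738; Δ=(25.4792−8.0560)/(46.6221−19.3998)=0.6400; B=V−Δ·S=-4.1529
Node (0,0) S=21.0000: V=(p*·15.8738+(1−p*)·10.0877)/1.05=12.3309; Δ=(15.8738−10.0877)/(31.2900−13.0200)=0.3167; B=V−Δ·S=5.6802
Sanity check at the root: Δ(0,0)·S0 + B(0,0) reproduces V0 = 12.3309.

(0,0): Delta=0.3167 Bond=5.6802
(1,0): Delta=-0.4427 Bond=15.8514
(1,1): Delta=0.6400 Bond=-4.1529
(2,0): Delta=-1.0000 Bond=21.1429
(2,1): Delta=-0.2054 Bond=12.0404
(2,2): Delta=1.0000 Bond=-21.1429
V0=12.3309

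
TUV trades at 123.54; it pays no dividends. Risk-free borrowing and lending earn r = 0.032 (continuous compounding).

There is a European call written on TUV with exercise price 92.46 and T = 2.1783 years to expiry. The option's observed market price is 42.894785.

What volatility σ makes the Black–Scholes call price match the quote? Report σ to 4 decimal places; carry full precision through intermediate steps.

sigma = 0.3067

At σ = 0.3067 the Black–Scholes value reproduces the quote:
σ√T = 0.3067·√2.1783 = 0.452661
d₁ = (ln(S/K) + (r+σ²/2)T) / (σ√T) = (ln(123.54/92.46) + (0.032+0.3067²/2)·2.1783) / 0.452661 = (0.289789 + 0.172156) / 0.452661 = 1.020511
d₂ = d₁ − σ√T = 1.020511 − 0.452661 = 0.567851
e^{−rT} = 0.932668
N(d₁) = 0.846257,  N(d₂) = 0.714932
V = S·N(d₁) − K·e^{−rT}·N(d₂) = 104.546592 − 61.651807 = 42.894785 (the observed quote) — the price is monotone increasing in volatility, hence this σ is the only solution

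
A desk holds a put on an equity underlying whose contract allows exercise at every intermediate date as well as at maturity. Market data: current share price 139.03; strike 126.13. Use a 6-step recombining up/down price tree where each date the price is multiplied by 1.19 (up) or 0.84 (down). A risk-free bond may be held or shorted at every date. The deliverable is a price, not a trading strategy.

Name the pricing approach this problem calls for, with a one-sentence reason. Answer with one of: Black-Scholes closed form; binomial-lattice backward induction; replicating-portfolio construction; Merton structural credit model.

Key observation: early exercise of the strike-126.13 put must be checked at each of the 6 dates (spot 139.03), which forces a node-by-node comparison of intrinsic and continuation value backward from expiry.

framework: binomial-lattice backward induction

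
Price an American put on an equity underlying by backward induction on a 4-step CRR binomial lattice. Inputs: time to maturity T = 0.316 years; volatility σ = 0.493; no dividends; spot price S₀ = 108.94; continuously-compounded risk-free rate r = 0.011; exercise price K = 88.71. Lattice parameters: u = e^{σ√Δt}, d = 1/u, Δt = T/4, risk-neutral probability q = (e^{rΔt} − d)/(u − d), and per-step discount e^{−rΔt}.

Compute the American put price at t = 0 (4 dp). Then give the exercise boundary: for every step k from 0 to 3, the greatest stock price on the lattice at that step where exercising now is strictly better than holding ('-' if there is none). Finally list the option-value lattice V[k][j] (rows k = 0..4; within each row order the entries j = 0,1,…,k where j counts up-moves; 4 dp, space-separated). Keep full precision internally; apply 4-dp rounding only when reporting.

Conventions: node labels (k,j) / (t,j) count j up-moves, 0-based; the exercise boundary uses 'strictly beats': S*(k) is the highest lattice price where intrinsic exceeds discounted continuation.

price = 3.8095
boundary = - - - 71.8870
tree:
3.8095
6.3639 0.9191
10.4589 1.7308 0.0000
16.8230 3.2596 0.0000 0.0000
26.1248 6.1386 0.0000 0.0000 0.0000

Δt=0.07900, u=1.14863, d=0.87060, q=0.46854, disc=e^(-rΔt)=0.99913
k=4 terminal: V=max(K-S,0) → 26.1248 6.1386 0.0000 0.0000 0.0000
k=3: j=0 S=71.8870 intr=16.8230 cont=16.7459 V=16.8230[EX]; j=1 S=94.8437 intr=0.0000 cont=3.2596 V=3.2596[hold]; j=2 S=125.1314 intr=0.0000 cont=0.0000 V=0.0000[hold]; j=3 S=165.0913 intr=0.0000 cont=0.0000 V=0.0000[hold]  S*(3)=71.8870
k=2: j=0 S=82.5714 intr=6.1386 cont=10.4589 V=10.4589[hold]; j=1 S=108.9400 intr=0.0000 cont=1.7308 V=1.7308[hold]; j=2 S=143.7293 intr=0.0000 cont=0.0000 V=0.0000[hold]  S*(2)=-
k=1: j=0 S=94.8437 intr=0.0000 cont=6.3639 V=6.3639[hold]; j=1 S=125.1314 intr=0.0000 cont=0.9191 V=0.9191[hold]  S*(1)=-
k=0: j=0 S=108.9400 intr=0.0000 cont=3.8095 V=3.8095[hold]  S*(0)=-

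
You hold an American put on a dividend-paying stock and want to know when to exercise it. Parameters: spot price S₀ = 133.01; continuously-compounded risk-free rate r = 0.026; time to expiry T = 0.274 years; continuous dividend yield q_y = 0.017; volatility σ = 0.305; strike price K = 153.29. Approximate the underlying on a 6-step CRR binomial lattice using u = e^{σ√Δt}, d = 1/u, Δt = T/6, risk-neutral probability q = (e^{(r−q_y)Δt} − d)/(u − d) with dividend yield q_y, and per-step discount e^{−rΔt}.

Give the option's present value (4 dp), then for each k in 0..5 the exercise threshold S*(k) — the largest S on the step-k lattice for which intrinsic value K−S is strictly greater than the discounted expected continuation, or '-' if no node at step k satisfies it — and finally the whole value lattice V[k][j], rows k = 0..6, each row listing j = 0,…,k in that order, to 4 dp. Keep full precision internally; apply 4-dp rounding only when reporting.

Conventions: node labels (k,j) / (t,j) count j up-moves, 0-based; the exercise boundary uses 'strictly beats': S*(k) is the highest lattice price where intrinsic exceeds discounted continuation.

price = 22.1994
boundary = - - 116.7540 124.6172 133.0100 141.9681
tree:
22.1994
29.0477 15.0357
36.5360 21.2261 8.5479
43.9031 28.6728 13.4293 3.4239
50.8053 36.5360 20.2800 6.2416 0.4625
57.2720 43.9031 28.6728 11.3219 0.9023 0.0000
63.3307 50.8053 36.5360 20.2800 1.7606 0.0000 0.0000

params: Δt=0.04567 u=1.06735 d=0.93690 q=0.48686 e^(-rΔt)=0.99881
t_6 payoffs: 63.3307 50.8053 36.5360 20.2800 1.7606 0.0000 0.0000
t_5: node(5,0) S=96.0180 payoff=57.2720 vs cont=57.1646 → 57.2720 [stop]  node(5,1) S=109.3869 payoff=43.9031 vs cont=43.8061 → 43.9031 [stop]  node(5,2) S=124.6172 payoff=28.6728 vs cont=28.5876 → 28.6728 [stop]  node(5,3) S=141.9681 payoff=11.3219 vs cont=11.2502 → 11.3219 [stop]  node(5,4) S=161.7347 payoff=0.0000 vs cont=0.9023 → 0.9023 [wait]  node(5,5) S=184.2536 payoff=0.0000 vs cont=0.0000 → 0.0000 [wait]  ⇒ S*(5)=141.9681
t_4: node(4,0) S=102.4847 payoff=50.8053 vs cont=50.7030 → 50.8053 [stop]  node(4,1) S=116.7540 payoff=36.5360 vs cont=36.4448 → 36.5360 [stop]  node(4,2) S=133.0100 payoff=20.2800 vs cont=20.2013 → 20.2800 [stop]  node(4,3) S=151.5294 payoff=1.7606 vs cont=6.2416 → 6.2416 [wait]  node(4,4) S=172.6274 payoff=0.0000 vs cont=0.4625 → 0.4625 [wait]  ⇒ S*(4)=133.0100
t_3: node(3,0) S=109.3869 payoff=43.9031 vs cont=43.8061 → 43.9031 [stop]  node(3,1) S=124.6172 payoff=28.6728 vs cont=28.5876 → 28.6728 [stop]  node(3,2) S=141.9681 payoff=11.3219 vs cont=13.4293 → 13.4293 [wait]  node(3,3) S=161.7347 payoff=0.0000 vs cont=3.4239 → 3.4239 [wait]  ⇒ S*(3)=124.6172
t_2: node(2,0) S=116.7540 payoff=36.5360 vs cont=36.4448 → 36.5360 [stop]  node(2,1) S=133.0100 payoff=20.2800 vs cont=21.2261 → 21.2261 [wait]  node(2,2) S=151.5294 payoff=1.7606 vs cont=8.5479 → 8.5479 [wait]  ⇒ S*(2)=116.7540
t_1: node(1,0) S=124.6172 payoff=28.6728 vs cont=29.0477 → 29.0477 [wait]  node(1,1) S=141.9681 payoff=11.3219 vs cont=15.0357 → 15.0357 [wait]  ⇒ S*(1)=-
t_0: node(0,0) S=133.0100 payoff=20.2800 vs cont=22.1994 → 22.1994 [wait]  ⇒ S*(0)=-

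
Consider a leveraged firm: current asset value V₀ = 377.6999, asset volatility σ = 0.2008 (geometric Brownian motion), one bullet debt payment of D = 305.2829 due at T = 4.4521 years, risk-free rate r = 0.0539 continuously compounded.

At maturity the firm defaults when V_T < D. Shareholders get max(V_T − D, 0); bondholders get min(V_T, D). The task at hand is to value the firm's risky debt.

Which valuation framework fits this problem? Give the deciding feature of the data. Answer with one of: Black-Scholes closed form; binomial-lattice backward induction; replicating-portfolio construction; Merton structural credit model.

framework: Merton structural credit model

Key observation: with the firm-asset dynamics (V₀ = 377.6999) and a single zero-coupon liability of face 305.2829 given, debt value, spread, and default probability all derive from the option view of the balance sheet.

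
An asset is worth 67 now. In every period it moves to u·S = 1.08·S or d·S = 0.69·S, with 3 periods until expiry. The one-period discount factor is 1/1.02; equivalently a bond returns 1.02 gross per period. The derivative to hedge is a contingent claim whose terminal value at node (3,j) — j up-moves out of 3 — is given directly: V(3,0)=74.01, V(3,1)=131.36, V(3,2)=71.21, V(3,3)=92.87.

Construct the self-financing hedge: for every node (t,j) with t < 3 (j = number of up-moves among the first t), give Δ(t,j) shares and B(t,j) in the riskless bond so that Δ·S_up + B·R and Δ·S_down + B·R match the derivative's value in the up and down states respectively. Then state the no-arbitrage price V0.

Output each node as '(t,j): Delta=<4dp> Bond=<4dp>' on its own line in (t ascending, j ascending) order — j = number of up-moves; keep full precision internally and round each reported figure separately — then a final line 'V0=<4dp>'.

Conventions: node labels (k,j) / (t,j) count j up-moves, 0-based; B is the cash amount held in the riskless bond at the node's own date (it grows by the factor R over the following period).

Since d<R<u, set p* = (R−d)/(u−d) = 0.8462; price each node as the discounted p*-expectation of its children.
Expiry values: V(3,0)=74.0100, V(3,1)=131.3600, V(3,2)=71.2100, V(3,3)=92.8700
  t=2,j=0: stock 31.8987 → up 34.4506 (V=131.3600), down 22.0101 (V=74.0100). Price 120.1342; hedge Δ=4.6099, bond B=-26.9170.
  t=2,j=1: stock 49.9284 → up 53.9227 (V=71.2100), down 34.4506 (V=131.3600). Price 78.8861; hedge Δ=-3.0890, bond B=233.1169.
  t=2,j=2: stock 78.1488 → up 84.4007 (V=92.8700), down 53.9227 (V=71.2100). Price 87.7821; hedge Δ=0.7107, bond B=32.2436.
  t=1,j=0: stock 46.2300 → up 49.9284 (V=78.8861), down 31.8987 (V=120.1342). Price 83.5608; hedge Δ=-2.2878, bond B=189.3252.
  t=1,j=1: stock 72.3600 → up 78.1488 (V=87.7821), down 49.9284 (V=78.8861). Price 84.7191; hedge Δ=0.3152, bond B=61.9090.
  t=0,j=0: stock 67.0000 → up 72.3600 (V=84.7191), down 46.2300 (V=83.5608). Price 82.8832; hedge Δ=0.0443, bond B=79.9132.
Sanity check at the root: Δ(0,0)·S0 + B(0,0) reproduces V0 = 82.8832.

(0,0): Delta=0.0443 Bond=79.9132
(1,0): Delta=-2.2878 Bond=189.3252
(1,1): Delta=0.3152 Bond=61.9090
(2,0): Delta=4.6099 Bond=-26.9170
(2,1): Delta=-3.0890 Bond=233.1169
(2,2): Delta=0.7107 Bond=32.2436
V0=82.8832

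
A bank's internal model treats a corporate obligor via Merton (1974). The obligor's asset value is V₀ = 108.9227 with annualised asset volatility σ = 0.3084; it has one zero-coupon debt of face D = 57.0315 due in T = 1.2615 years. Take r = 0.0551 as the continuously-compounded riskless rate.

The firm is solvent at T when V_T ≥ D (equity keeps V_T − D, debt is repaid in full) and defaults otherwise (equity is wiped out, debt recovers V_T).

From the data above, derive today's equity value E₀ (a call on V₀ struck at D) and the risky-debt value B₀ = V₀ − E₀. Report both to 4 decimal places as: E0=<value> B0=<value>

E0=55.9045 B0=53.0182

With assets at 108.9227 and a single debt payment of 57.0315 at 1.2615 years:
d₁ = [ln(V₀/D) + (r + σ²/2)T] / (σ√T)
   = [ln(108.9227/57.0315) + (0.0551 + 0.5·0.3084²)·1.2615] / (0.3084·√1.2615)
   = [0.647035 + 0.129500] / 0.346384 = 2.241830
d₂ = d₁ − σ√T = 2.241830 − 0.346384 = 1.895446
N(d₁) = 0.987514,  N(d₂) = 0.970983,  e^(−rT) = 0.932852
E₀ = V₀·N(d₁) − D·e^(−rT)·N(d₂)
   = 108.9227·0.987514 − 57.0315·0.932852·0.970983 = 55.904463
B₀ = V₀ − E₀ = 108.9227 − 55.904463 = 53.018237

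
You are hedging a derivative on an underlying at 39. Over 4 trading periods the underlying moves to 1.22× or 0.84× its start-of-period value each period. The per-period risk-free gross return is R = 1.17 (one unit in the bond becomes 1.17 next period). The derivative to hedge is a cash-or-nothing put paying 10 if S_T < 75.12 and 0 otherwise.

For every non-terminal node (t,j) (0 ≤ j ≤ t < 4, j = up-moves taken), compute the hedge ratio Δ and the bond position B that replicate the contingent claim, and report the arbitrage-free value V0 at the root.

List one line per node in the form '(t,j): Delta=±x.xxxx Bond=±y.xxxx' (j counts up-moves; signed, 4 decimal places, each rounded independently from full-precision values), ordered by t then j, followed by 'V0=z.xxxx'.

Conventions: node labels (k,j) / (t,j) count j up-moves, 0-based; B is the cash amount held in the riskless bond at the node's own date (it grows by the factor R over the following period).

Risk-neutral probability p* = (R−d)/(u−d) = (1.17−0.84)/(1.22−0.84) = 0.8684.
Terminal payoffs: V(4,0)=10.0000, V(4,1)=10.0000, V(4,2)=10.0000, V(4,3)=10.0000, V(4,4)=0.0000
(3,0): S=23.1155. Δ = (V_up−V_dn)/(S_up−S_dn) = (10.0000−10.0000)/(28.2009−19.4170) = 0.0000. V = [p*·10.0000 + (1−p*)·10.0000]/1.17 = 8.5470. B = V − Δ·S = 8.5470.
(3,1): S=33.5724. Δ = (V_up−V_dn)/(S_up−S_dn) = (10.0000−10.0000)/(40.9584−28.2009) = 0.0000. V = [p*·10.0000 + (1−p*)·10.0000]/1.17 = 8.5470. B = V − Δ·S = 8.5470.
(3,2): S=48.7600. Δ = (V_up−V_dn)/(S_up−S_dn) = (10.0000−10.0000)/(59.4872−40.9584) = 0.0000. V = [p*·10.0000 + (1−p*)·10.0000]/1.17 = 8.5470. B = V − Δ·S = 8.5470.
(3,3): S=70.8181. Δ = (V_up−V_dn)/(S_up−S_dn) = (0.0000−10.0000)/(86.3980−59.4872) = -0.3716. V = [p*·0.0000 + (1−p*)·10.0000]/1.17 = 1.1246. B = V − Δ·S = 27.4404.
(2,0): S=27.5184. Δ = (V_up−V_dn)/(S_up−S_dn) = (8.5470−8.5470)/(33.5724−23.1155) = 0.0000. V = [p*·8.5470 + (1−p*)·8.5470]/1.17 = 7.3051. B = V − Δ·S = 7.3051.
(2,1): S=39.9672. Δ = (V_up−V_dn)/(S_up−S_dn) = (8.5470−8.5470)/(48.7600−33.5724) = 0.0000. V = [p*·8.5470 + (1−p*)·8.5470]/1.17 = 7.3051. B = V − Δ·S = 7.3051.
(2,2): S=58.0476. Δ = (V_up−V_dn)/(S_up−S_dn) = (1.1246−8.5470)/(70.8181−48.7600) = -0.3365. V = [p*·1.1246 + (1−p*)·8.5470]/1.17 = 1.7959. B = V − Δ·S = 21.3286.
(1,0): S=32.7600. Δ = (V_up−V_dn)/(S_up−S_dn) = (7.3051−7.3051)/(39.9672−27.5184) = 0.0000. V = [p*·7.3051 + (1−p*)·7.3051]/1.17 = 6.2437. B = V − Δ·S = 6.2437.
(1,1): S=47.5800. Δ = (V_up−V_dn)/(S_up−S_dn) = (1.7959−7.3051)/(58.0476−39.9672) = -0.3047. V = [p*·1.7959 + (1−p*)·7.3051]/1.17 = 2.1546. B = V − Δ·S = 16.6525.
(0,0): S=39.0000. Δ = (V_up−V_dn)/(S_up−S_dn) = (2.1546−6.2437)/(47.5800−32.7600) = -0.2759. V = [p*·2.1546 + (1−p*)·6.2437]/1.17 = 2.3014. B = V − Δ·S = 13.0623.
Check: Δ(0,0)·S0 + B(0,0) = 2.3014 = V0.

(0,0): Delta=-0.2759 Bond=13.0623
(1,0): Delta=0.0000 Bond=6.2437
(1,1): Delta=-0.3047 Bond=16.6525
(2,0): Delta=0.0000 Bond=7.3051
(2,1): Delta=0.0000 Bond=7.3051
(2,2): Delta=-0.3365 Bond=21.3286
(3,0): Delta=0.0000 Bond=8.5470
(3,1): Delta=0.0000 Bond=8.5470
(3,2): Delta=0.0000 Bond=8.5470
(3,3): Delta=-0.3716 Bond=27.4404
V0=2.3014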